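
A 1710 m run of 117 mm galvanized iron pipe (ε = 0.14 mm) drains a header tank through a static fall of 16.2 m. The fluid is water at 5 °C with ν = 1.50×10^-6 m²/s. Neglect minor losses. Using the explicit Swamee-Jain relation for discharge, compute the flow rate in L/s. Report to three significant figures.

Q ≈ 10.4 L/s

Swamee-Jain (Type II): Q = -0.965·√(gD⁵h_f/L)·ln[ε/(3.7D) + √(3.17ν²L/(gD³h_f))]
√(gD⁵h_f/L) = √(9.81·0.117⁵·16.2/1710) = 0.001427
ε/(3.7D) = 3.23×10^-4; √(3.17ν²L/(gD³h_f)) = 2.19×10^-4
Q = -0.965·0.001427·ln(5.423×10^-4) = 0.01036 m³/s
Check: V = 0.963 m/s, Re = 7.51×10^4, f = 0.02362, h_f = 16.3 m ≈ 16.2 m ✓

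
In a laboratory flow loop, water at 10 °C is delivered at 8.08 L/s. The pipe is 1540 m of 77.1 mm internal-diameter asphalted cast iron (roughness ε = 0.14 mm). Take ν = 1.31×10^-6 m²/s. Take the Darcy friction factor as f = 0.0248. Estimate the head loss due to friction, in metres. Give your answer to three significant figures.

h_f ≈ 75.6 m

V = 4Q/(πD²) = 4·0.00808/(π·0.0771²) = 1.731 m/s
h_f = f(L/D)V²/(2g) = 0.02480·(1540/0.0771)·1.731²/(2·9.81) = 75.62 m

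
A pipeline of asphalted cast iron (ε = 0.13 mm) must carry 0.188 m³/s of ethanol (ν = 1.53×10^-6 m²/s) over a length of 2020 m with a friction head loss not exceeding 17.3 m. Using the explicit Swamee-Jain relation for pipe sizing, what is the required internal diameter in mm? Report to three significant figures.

Swamee-Jain (Type III): D = 0.66·[ε^1.25·(LQ²/(gh_f))^4.75 + ν·Q^9.4·(L/(gh_f))^5.2]^0.04
LQ²/(gh_f) = 0.4207; L/(gh_f) = 11.90
Term 1 = ε^1.25·(…)^4.75 = 2.27×10^-7; Term 2 = ν·Q^9.4·(…)^5.2 = 9.02×10^-8
D = 0.66·(2.27×10^-7 + 9.02×10^-8)^0.04 = 0.3627 m = 363 mm
Check: V = 1.82 m/s, Re = 4.31×10^5, f = 0.01698, h_f = 15.9 m ≈ 17.3 m ✓

D ≈ 363 mm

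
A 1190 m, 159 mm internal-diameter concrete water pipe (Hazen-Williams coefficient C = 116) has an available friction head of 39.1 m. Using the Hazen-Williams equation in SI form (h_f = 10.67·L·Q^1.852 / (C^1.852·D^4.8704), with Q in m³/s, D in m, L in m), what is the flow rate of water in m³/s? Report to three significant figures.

Q ≈ 0.0406 m³/s

Rearranging: Q = [h_f·C^1.852·D^4.8704 / (10.67·L)]^(1/1.852)
Q = [39.1·116^1.852·0.159^4.8704 / (10.67·1190)]^0.540 = 0.04057 m³/s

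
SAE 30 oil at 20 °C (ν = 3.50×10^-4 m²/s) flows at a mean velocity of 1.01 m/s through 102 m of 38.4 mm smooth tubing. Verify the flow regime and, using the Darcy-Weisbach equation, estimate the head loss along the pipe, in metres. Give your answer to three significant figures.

Re = VD/ν = 1.01·0.03840/3.50×10^-4 = 111 → laminar (Re < 2300)
f = 64/Re = 0.5776
h_f = f(L/D)V²/(2g) = 0.5776·(102/0.03840)·1.01²/(2·9.81) = 79.76 m

h_f ≈ 79.8 m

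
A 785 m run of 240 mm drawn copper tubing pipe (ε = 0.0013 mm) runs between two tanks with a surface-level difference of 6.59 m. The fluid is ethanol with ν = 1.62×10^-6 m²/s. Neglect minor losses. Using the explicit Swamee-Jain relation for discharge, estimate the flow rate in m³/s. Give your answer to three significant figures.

Q ≈ 0.0731 m³/s

Swamee-Jain (Type II): Q = -0.965·√(gD⁵h_f/L)·ln[ε/(3.7D) + √(3.17ν²L/(gD³h_f))]
√(gD⁵h_f/L) = √(9.81·0.240⁵·6.59/785) = 0.008098
ε/(3.7D) = 1.46×10^-6; √(3.17ν²L/(gD³h_f)) = 8.55×10^-5
Q = -0.965·0.008098·ln(8.695×10^-5) = 0.07307 m³/s
Check: V = 1.62 m/s, Re = 2.39×10^5, f = 0.01506, h_f = 6.55 m ≈ 6.59 m ✓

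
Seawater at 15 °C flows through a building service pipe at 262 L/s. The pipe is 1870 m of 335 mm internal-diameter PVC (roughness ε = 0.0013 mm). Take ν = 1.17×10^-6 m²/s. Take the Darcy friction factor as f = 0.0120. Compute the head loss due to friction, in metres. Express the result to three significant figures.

h_f ≈ 30.2 m

V = 4Q/(πD²) = 4·0.262/(π·0.335²) = 2.972 m/s
h_f = f(L/D)V²/(2g) = 0.01200·(1870/0.335)·2.972²/(2·9.81) = 30.17 m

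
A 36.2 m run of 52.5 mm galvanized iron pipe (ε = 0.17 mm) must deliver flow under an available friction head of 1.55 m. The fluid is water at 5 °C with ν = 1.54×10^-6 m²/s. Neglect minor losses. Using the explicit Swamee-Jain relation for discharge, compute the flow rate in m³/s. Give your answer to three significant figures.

Q ≈ 0.00265 m³/s

Swamee-Jain (Type II): Q = -0.965·√(gD⁵h_f/L)·ln[ε/(3.7D) + √(3.17ν²L/(gD³h_f))]
√(gD⁵h_f/L) = √(9.81·0.0525⁵·1.55/36.2) = 4.093×10^-4
ε/(3.7D) = 8.75×10^-4; √(3.17ν²L/(gD³h_f)) = 3.52×10^-4
Q = -0.965·4.093×10^-4·ln(0.001227) = 0.002648 m³/s
Check: V = 1.22 m/s, Re = 4.17×10^4, f = 0.02983, h_f = 1.57 m ≈ 1.55 m ✓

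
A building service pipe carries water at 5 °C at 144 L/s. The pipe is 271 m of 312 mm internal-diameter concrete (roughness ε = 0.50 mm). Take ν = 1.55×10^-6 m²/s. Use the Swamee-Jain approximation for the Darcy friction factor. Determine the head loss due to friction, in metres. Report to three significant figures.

h_f ≈ 3.58 m

V = 4Q/(πD²) = 4·0.144/(π·0.312²) = 1.883 m/s
Re = VD/ν = 1.883·0.312/1.55×10^-6 = 3.79×10^5 → turbulent
ε/D = 0.50/312 = 0.00160
Swamee-Jain: f = 0.02279
h_f = f(L/D)V²/(2g) = 0.02279·(271/0.312)·1.883²/(2·9.81) = 3.580 m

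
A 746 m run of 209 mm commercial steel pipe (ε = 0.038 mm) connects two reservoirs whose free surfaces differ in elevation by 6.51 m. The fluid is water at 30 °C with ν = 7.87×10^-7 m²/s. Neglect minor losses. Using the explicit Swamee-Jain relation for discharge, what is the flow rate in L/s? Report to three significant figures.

Swamee-Jain (Type II): Q = -0.965·√(gD⁵h_f/L)·ln[ε/(3.7D) + √(3.17ν²L/(gD³h_f))]
√(gD⁵h_f/L) = √(9.81·0.209⁵·6.51/746) = 0.005843
ε/(3.7D) = 4.91×10^-5; √(3.17ν²L/(gD³h_f)) = 5.01×10^-5
Q = -0.965·0.005843·ln(9.926×10^-5) = 0.05197 m³/s
Check: V = 1.51 m/s, Re = 4.02×10^5, f = 0.01566, h_f = 6.54 m ≈ 6.51 m ✓

Q ≈ 52.0 L/s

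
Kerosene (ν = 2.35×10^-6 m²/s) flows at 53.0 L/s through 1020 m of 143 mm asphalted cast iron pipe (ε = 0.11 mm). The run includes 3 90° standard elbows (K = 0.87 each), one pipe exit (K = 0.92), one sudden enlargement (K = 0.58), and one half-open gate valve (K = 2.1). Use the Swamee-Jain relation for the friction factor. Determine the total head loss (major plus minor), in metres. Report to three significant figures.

H_L ≈ 83.5 m

V = 4Q/(πD²) = 3.300 m/s; V²/2g = 0.5550 m
Re = 2.01×10^5, ε/D = 7.69×10^-4 → f = 0.02022 (Swamee-Jain)
Major: h_f = f(L/D)·V²/2g = 0.02022·7133·0.5550 = 80.07 m
Minor: ΣK = 6.21; h_m = ΣK·V²/2g = 3.447 m
Total H_L = 80.07 + 3.447 = 83.51 m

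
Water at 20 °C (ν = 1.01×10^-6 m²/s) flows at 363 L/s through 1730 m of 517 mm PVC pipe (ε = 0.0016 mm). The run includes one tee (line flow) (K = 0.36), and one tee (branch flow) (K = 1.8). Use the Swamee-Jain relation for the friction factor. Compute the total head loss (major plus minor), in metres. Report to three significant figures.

H_L ≈ 6.41 m

V = 4Q/(πD²) = 1.729 m/s; V²/2g = 0.1524 m
Re = 8.85×10^5, ε/D = 3.09×10^-6 → f = 0.01192 (Swamee-Jain)
Major: h_f = f(L/D)·V²/2g = 0.01192·3346·0.1524 = 6.079 m
Minor: ΣK = 2.16; h_m = ΣK·V²/2g = 0.3292 m
Total H_L = 6.079 + 0.3292 = 6.408 m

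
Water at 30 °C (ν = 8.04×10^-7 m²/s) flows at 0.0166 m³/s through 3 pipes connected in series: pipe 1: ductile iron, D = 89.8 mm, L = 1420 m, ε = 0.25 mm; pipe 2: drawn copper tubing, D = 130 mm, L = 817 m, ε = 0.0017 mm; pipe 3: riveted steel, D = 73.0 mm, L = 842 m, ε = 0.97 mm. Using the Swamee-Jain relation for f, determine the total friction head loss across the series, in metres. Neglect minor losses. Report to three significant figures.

H ≈ 542 m

Pipe 1: V = 2.621 m/s, Re = 2.93×10^5, ε/D = 0.00278, f = 0.02626, h_1 = f(L/D)V²/2g = 145.4 m
Pipe 2: V = 1.251 m/s, Re = 2.02×10^5, ε/D = 1.31×10^-5, f = 0.01562, h_2 = f(L/D)V²/2g = 7.826 m
Pipe 3: V = 3.966 m/s, Re = 3.60×10^5, ε/D = 0.0133, f = 0.04206, h_3 = f(L/D)V²/2g = 389.0 m
Series → Q common, losses add: H = Σh = 542.2 m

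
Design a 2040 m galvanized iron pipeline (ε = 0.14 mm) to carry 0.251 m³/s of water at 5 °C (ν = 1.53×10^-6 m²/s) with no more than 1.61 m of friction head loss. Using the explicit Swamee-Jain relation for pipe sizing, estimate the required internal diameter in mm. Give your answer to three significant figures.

Swamee-Jain (Type III): D = 0.66·[ε^1.25·(LQ²/(gh_f))^4.75 + ν·Q^9.4·(L/(gh_f))^5.2]^0.04
LQ²/(gh_f) = 8.137; L/(gh_f) = 129.2
Term 1 = ε^1.25·(…)^4.75 = 0.322; Term 2 = ν·Q^9.4·(…)^5.2 = 0.331
D = 0.66·(0.322 + 0.331)^0.04 = 0.6488 m = 649 mm
Check: V = 0.759 m/s, Re = 3.22×10^5, f = 0.01631, h_f = 1.51 m ≈ 1.61 m ✓

D ≈ 649 mm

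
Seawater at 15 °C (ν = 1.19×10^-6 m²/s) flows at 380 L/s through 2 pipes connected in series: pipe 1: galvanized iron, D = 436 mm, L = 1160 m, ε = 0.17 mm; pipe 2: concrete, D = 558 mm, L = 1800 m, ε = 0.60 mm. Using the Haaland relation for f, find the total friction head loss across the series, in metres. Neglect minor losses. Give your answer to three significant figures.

H ≈ 22.5 m

Pipe 1: V = 2.545 m/s, Re = 9.33×10^5, ε/D = 3.90×10^-4, f = 0.01640, h_1 = f(L/D)V²/2g = 14.41 m
Pipe 2: V = 1.554 m/s, Re = 7.29×10^5, ε/D = 0.00108, f = 0.02037, h_2 = f(L/D)V²/2g = 8.088 m
Series → Q common, losses add: H = Σh = 22.49 m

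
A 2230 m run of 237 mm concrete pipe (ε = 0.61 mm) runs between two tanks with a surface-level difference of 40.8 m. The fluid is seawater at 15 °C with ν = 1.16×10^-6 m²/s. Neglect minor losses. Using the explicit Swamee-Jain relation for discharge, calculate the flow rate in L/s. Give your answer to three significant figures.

Q ≈ 80.6 L/s

Swamee-Jain (Type II): Q = -0.965·√(gD⁵h_f/L)·ln[ε/(3.7D) + √(3.17ν²L/(gD³h_f))]
√(gD⁵h_f/L) = √(9.81·0.237⁵·40.8/2230) = 0.01158
ε/(3.7D) = 6.96×10^-4; √(3.17ν²L/(gD³h_f)) = 4.23×10^-5
Q = -0.965·0.01158·ln(7.379×10^-4) = 0.08062 m³/s
Check: V = 1.83 m/s, Re = 3.73×10^5, f = 0.02561, h_f = 41.0 m ≈ 40.8 m ✓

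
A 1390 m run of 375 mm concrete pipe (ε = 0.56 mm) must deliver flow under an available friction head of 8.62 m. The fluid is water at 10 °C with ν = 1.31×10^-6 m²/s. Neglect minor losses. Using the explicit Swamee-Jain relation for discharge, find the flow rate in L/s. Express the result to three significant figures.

Q ≈ 158 L/s

Swamee-Jain (Type II): Q = -0.965·√(gD⁵h_f/L)·ln[ε/(3.7D) + √(3.17ν²L/(gD³h_f))]
√(gD⁵h_f/L) = √(9.81·0.375⁵·8.62/1390) = 0.02124
ε/(3.7D) = 4.04×10^-4; √(3.17ν²L/(gD³h_f)) = 4.12×10^-5
Q = -0.965·0.02124·ln(4.448×10^-4) = 0.1582 m³/s
Check: V = 1.43 m/s, Re = 4.10×10^5, f = 0.02238, h_f = 8.67 m ≈ 8.62 m ✓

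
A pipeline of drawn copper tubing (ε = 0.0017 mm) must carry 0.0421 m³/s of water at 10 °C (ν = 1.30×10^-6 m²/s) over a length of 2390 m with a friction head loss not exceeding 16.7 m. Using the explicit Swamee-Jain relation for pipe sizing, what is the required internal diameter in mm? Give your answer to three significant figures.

Swamee-Jain (Type III): D = 0.66·[ε^1.25·(LQ²/(gh_f))^4.75 + ν·Q^9.4·(L/(gh_f))^5.2]^0.04
LQ²/(gh_f) = 0.02586; L/(gh_f) = 14.59
Term 1 = ε^1.25·(…)^4.75 = 1.77×10^-15; Term 2 = ν·Q^9.4·(…)^5.2 = 1.72×10^-13
D = 0.66·(1.77×10^-15 + 1.72×10^-13)^0.04 = 0.2038 m = 204 mm
Check: V = 1.29 m/s, Re = 2.02×10^5, f = 0.01557, h_f = 15.5 m ≈ 16.7 m ✓

D ≈ 204 mm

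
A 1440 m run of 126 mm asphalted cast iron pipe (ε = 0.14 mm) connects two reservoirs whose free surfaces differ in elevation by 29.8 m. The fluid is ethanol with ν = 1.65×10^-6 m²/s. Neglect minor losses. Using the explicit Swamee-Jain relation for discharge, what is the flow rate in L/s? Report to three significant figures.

Q ≈ 18.9 L/s

Swamee-Jain (Type II): Q = -0.965·√(gD⁵h_f/L)·ln[ε/(3.7D) + √(3.17ν²L/(gD³h_f))]
√(gD⁵h_f/L) = √(9.81·0.126⁵·29.8/1440) = 0.002539
ε/(3.7D) = 3.00×10^-4; √(3.17ν²L/(gD³h_f)) = 1.46×10^-4
Q = -0.965·0.002539·ln(4.461×10^-4) = 0.01890 m³/s
Check: V = 1.52 m/s, Re = 1.16×10^5, f = 0.02244, h_f = 30.0 m ≈ 29.8 m ✓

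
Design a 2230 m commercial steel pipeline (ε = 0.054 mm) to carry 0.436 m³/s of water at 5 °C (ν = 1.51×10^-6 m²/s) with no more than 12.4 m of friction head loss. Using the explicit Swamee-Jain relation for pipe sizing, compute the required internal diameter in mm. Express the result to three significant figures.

D ≈ 529 mm

Swamee-Jain (Type III): D = 0.66·[ε^1.25·(LQ²/(gh_f))^4.75 + ν·Q^9.4·(L/(gh_f))^5.2]^0.04
LQ²/(gh_f) = 3.485; L/(gh_f) = 18.33
Term 1 = ε^1.25·(…)^4.75 = 0.00174; Term 2 = ν·Q^9.4·(…)^5.2 = 0.00228
D = 0.66·(0.00174 + 0.00228)^0.04 = 0.5293 m = 529 mm
Check: V = 1.98 m/s, Re = 6.95×10^5, f = 0.01399, h_f = 11.8 m ≈ 12.4 m ✓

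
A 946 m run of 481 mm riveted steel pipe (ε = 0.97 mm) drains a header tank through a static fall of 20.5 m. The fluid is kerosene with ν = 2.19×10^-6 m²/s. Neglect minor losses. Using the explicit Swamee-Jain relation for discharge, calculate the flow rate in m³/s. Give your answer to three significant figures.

Q ≈ 0.533 m³/s

Swamee-Jain (Type II): Q = -0.965·√(gD⁵h_f/L)·ln[ε/(3.7D) + √(3.17ν²L/(gD³h_f))]
√(gD⁵h_f/L) = √(9.81·0.481⁵·20.5/946) = 0.07398
ε/(3.7D) = 5.45×10^-4; √(3.17ν²L/(gD³h_f)) = 2.54×10^-5
Q = -0.965·0.07398·ln(5.704×10^-4) = 0.5332 m³/s
Check: V = 2.93 m/s, Re = 6.45×10^5, f = 0.02385, h_f = 20.6 m ≈ 20.5 m ✓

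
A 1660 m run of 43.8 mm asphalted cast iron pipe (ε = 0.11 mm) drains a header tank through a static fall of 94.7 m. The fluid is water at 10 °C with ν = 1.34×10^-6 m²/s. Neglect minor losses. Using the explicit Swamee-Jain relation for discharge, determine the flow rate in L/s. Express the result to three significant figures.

Swamee-Jain (Type II): Q = -0.965·√(gD⁵h_f/L)·ln[ε/(3.7D) + √(3.17ν²L/(gD³h_f))]
√(gD⁵h_f/L) = √(9.81·0.0438⁵·94.7/1660) = 3.004×10^-4
ε/(3.7D) = 6.79×10^-4; √(3.17ν²L/(gD³h_f)) = 3.48×10^-4
Q = -0.965·3.004×10^-4·ln(0.001027) = 0.001995 m³/s
Check: V = 1.32 m/s, Re = 4.33×10^4, f = 0.02829, h_f = 95.8 m ≈ 94.7 m ✓

Q ≈ 1.99 L/s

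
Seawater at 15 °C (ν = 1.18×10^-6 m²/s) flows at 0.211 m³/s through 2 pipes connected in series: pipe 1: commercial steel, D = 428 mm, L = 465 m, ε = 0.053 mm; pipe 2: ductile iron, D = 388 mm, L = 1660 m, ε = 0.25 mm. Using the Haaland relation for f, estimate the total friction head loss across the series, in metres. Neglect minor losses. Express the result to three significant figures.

Pipe 1: V = 1.467 m/s, Re = 5.32×10^5, ε/D = 1.24×10^-4, f = 0.01443, h_1 = f(L/D)V²/2g = 1.719 m
Pipe 2: V = 1.785 m/s, Re = 5.87×10^5, ε/D = 6.44×10^-4, f = 0.01834, h_2 = f(L/D)V²/2g = 12.73 m
Series → Q common, losses add: H = Σh = 14.45 m

H ≈ 14.5 m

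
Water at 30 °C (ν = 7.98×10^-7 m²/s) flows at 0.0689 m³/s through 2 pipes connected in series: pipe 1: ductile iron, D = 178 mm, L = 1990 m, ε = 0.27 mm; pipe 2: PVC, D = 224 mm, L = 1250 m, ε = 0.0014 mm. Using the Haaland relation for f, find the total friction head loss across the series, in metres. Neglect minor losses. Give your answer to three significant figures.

H ≈ 108 m

Pipe 1: V = 2.769 m/s, Re = 6.18×10^5, ε/D = 0.00152, f = 0.02215, h_1 = f(L/D)V²/2g = 96.76 m
Pipe 2: V = 1.748 m/s, Re = 4.91×10^5, ε/D = 6.25×10^-6, f = 0.01317, h_2 = f(L/D)V²/2g = 11.45 m
Series → Q common, losses add: H = Σh = 108.2 m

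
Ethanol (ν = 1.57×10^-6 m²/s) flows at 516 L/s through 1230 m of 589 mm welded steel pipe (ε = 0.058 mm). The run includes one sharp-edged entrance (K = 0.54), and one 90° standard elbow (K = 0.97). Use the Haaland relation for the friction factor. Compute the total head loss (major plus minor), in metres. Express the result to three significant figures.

H_L ≈ 5.51 m

V = 4Q/(πD²) = 1.894 m/s; V²/2g = 0.1828 m
Re = 7.10×10^5, ε/D = 9.85×10^-5 → f = 0.01372 (Haaland)
Major: h_f = f(L/D)·V²/2g = 0.01372·2088·0.1828 = 5.237 m
Minor: ΣK = 1.51; h_m = ΣK·V²/2g = 0.2760 m
Total H_L = 5.237 + 0.2760 = 5.513 m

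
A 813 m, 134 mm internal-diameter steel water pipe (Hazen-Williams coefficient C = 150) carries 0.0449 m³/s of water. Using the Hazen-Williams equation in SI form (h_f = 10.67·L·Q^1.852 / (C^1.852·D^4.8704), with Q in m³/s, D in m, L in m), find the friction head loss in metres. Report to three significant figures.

h_f ≈ 46.1 m

h_f = 10.67·813·0.0449^1.852 / (150^1.852·0.134^4.8704) = 46.07 m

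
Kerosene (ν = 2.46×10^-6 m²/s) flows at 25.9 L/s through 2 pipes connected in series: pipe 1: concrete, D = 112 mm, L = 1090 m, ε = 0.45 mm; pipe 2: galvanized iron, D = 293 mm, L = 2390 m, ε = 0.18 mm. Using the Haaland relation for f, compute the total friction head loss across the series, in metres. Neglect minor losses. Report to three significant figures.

Pipe 1: V = 2.629 m/s, Re = 1.20×10^5, ε/D = 0.00402, f = 0.02933, h_1 = f(L/D)V²/2g = 100.5 m
Pipe 2: V = 0.3841 m/s, Re = 4.58×10^4, ε/D = 6.14×10^-4, f = 0.02293, h_2 = f(L/D)V²/2g = 1.407 m
Series → Q common, losses add: H = Σh = 102.0 m

H ≈ 102 m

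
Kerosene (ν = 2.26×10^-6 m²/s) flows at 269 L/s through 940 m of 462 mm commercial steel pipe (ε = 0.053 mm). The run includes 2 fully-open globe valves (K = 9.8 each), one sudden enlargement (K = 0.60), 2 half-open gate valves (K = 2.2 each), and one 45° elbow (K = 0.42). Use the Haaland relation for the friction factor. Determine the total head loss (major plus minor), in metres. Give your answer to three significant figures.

V = 4Q/(πD²) = 1.605 m/s; V²/2g = 0.1312 m
Re = 3.28×10^5, ε/D = 1.15×10^-4 → f = 0.01518 (Haaland)
Major: h_f = f(L/D)·V²/2g = 0.01518·2035·0.1312 = 4.052 m
Minor: ΣK = 25.0; h_m = ΣK·V²/2g = 3.284 m
Total H_L = 4.052 + 3.284 = 7.336 m

H_L ≈ 7.34 m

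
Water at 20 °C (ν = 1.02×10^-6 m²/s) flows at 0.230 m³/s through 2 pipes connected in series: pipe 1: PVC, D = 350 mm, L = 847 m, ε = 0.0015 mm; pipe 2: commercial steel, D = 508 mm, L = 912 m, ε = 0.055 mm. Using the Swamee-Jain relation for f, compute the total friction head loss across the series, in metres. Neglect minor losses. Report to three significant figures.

H ≈ 10.2 m

Pipe 1: V = 2.391 m/s, Re = 8.20×10^5, ε/D = 4.29×10^-6, f = 0.01210, h_1 = f(L/D)V²/2g = 8.529 m
Pipe 2: V = 1.135 m/s, Re = 5.65×10^5, ε/D = 1.08×10^-4, f = 0.01437, h_2 = f(L/D)V²/2g = 1.693 m
Series → Q common, losses add: H = Σh = 10.22 m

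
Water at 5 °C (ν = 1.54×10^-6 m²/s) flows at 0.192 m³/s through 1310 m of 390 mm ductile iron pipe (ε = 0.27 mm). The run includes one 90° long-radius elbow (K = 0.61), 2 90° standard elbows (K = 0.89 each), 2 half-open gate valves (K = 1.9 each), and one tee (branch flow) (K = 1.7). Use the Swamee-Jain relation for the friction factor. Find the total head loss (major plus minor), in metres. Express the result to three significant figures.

V = 4Q/(πD²) = 1.607 m/s; V²/2g = 0.1317 m
Re = 4.07×10^5, ε/D = 6.92×10^-4 → f = 0.01905 (Swamee-Jain)
Major: h_f = f(L/D)·V²/2g = 0.01905·3359·0.1317 = 8.425 m
Minor: ΣK = 7.89; h_m = ΣK·V²/2g = 1.039 m
Total H_L = 8.425 + 1.039 = 9.464 m

H_L ≈ 9.46 m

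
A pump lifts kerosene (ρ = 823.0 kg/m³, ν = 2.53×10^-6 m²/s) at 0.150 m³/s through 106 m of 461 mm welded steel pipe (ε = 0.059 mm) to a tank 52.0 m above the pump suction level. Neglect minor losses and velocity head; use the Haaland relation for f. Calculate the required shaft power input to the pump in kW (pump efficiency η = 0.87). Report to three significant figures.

P_shaft ≈ 72.6 kW

V = 4Q/(πD²) = 0.8987 m/s; Re = 1.64×10^5; ε/D = 1.28×10^-4; f = 0.01690
h_f = f(L/D)V²/2g = 0.1600 m
Total head H = z + h_f = 52.0 + 0.1600 = 52.16 m
P_hyd = ρgQH = 823.0·9.81·0.150·52.16 = 63.17 kW
P_shaft = P_hyd/η = 63.17/0.87 = 72.61 kW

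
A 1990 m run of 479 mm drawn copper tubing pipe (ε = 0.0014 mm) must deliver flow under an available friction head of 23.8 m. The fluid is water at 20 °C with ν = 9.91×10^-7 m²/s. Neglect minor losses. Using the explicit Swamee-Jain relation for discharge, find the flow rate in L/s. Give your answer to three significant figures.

Swamee-Jain (Type II): Q = -0.965·√(gD⁵h_f/L)·ln[ε/(3.7D) + √(3.17ν²L/(gD³h_f))]
√(gD⁵h_f/L) = √(9.81·0.479⁵·23.8/1990) = 0.05439
ε/(3.7D) = 7.90×10^-7; √(3.17ν²L/(gD³h_f)) = 1.55×10^-5
Q = -0.965·0.05439·ln(1.633×10^-5) = 0.5786 m³/s
Check: V = 3.21 m/s, Re = 1.55×10^6, f = 0.01089, h_f = 23.8 m ≈ 23.8 m ✓

Q ≈ 579 L/s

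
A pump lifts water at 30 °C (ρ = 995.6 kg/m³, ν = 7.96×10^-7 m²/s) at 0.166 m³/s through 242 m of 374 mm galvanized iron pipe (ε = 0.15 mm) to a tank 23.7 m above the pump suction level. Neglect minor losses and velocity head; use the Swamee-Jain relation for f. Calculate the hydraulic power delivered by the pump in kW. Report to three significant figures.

P_hyd ≈ 40.5 kW

V = 4Q/(πD²) = 1.511 m/s; Re = 7.10×10^5; ε/D = 4.01×10^-4; f = 0.01682
h_f = f(L/D)V²/2g = 1.266 m
Total head H = z + h_f = 23.7 + 1.266 = 24.97 m
P_hyd = ρgQH = 995.6·9.81·0.166·24.97 = 40.48 kW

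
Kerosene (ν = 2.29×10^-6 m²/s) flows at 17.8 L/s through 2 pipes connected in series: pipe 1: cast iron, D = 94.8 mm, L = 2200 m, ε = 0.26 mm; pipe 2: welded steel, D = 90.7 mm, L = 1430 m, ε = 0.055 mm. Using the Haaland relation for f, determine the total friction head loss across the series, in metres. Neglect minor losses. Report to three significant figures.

H ≈ 325 m

Pipe 1: V = 2.522 m/s, Re = 1.04×10^5, ε/D = 0.00274, f = 0.02676, h_1 = f(L/D)V²/2g = 201.3 m
Pipe 2: V = 2.755 m/s, Re = 1.09×10^5, ε/D = 6.06×10^-4, f = 0.02030, h_2 = f(L/D)V²/2g = 123.8 m
Series → Q common, losses add: H = Σh = 325.1 m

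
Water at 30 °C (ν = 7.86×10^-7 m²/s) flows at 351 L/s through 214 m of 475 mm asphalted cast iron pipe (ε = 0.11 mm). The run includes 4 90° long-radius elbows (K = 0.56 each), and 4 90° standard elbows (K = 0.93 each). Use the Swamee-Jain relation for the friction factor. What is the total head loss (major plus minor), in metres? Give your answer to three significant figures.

H_L ≈ 2.54 m

V = 4Q/(πD²) = 1.981 m/s; V²/2g = 0.2000 m
Re = 1.20×10^6, ε/D = 2.32×10^-4 → f = 0.01497 (Swamee-Jain)
Major: h_f = f(L/D)·V²/2g = 0.01497·450.5·0.2000 = 1.349 m
Minor: ΣK = 5.96; h_m = ΣK·V²/2g = 1.192 m
Total H_L = 1.349 + 1.192 = 2.541 m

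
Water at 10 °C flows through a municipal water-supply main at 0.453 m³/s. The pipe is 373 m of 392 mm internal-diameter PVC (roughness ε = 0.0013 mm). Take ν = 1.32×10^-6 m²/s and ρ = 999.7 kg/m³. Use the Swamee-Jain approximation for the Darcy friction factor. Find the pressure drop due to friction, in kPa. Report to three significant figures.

Δp ≈ 77.0 kPa

V = 4Q/(πD²) = 4·0.453/(π·0.392²) = 3.753 m/s
Re = VD/ν = 3.753·0.392/1.32×10^-6 = 1.11×10^6 → turbulent
ε/D = 0.0013/392 = 3.32×10^-6
Swamee-Jain: f = 0.01149
h_f = f(L/D)V²/(2g) = 0.01149·(373/0.392)·3.753²/(2·9.81) = 7.849 m
Δp = ρg·h_f = 999.7·9.81·7.849 = 76.97 kPa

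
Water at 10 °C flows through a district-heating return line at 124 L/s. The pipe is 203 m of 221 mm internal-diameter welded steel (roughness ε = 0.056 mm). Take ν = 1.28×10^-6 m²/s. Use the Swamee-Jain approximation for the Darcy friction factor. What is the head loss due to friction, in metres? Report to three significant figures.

V = 4Q/(πD²) = 4·0.124/(π·0.221²) = 3.233 m/s
Re = VD/ν = 3.233·0.221/1.28×10^-6 = 5.58×10^5 → turbulent
ε/D = 0.056/221 = 2.53×10^-4
Swamee-Jain: f = 0.01586
h_f = f(L/D)V²/(2g) = 0.01586·(203/0.221)·3.233²/(2·9.81) = 7.759 m

h_f ≈ 7.76 m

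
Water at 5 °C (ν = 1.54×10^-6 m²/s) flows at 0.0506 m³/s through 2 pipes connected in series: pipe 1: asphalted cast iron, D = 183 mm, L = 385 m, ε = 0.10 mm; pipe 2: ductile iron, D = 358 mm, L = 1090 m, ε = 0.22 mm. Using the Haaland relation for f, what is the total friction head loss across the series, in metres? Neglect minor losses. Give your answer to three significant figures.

H ≈ 8.20 m

Pipe 1: V = 1.924 m/s, Re = 2.29×10^5, ε/D = 5.46×10^-4, f = 0.01868, h_1 = f(L/D)V²/2g = 7.413 m
Pipe 2: V = 0.5027 m/s, Re = 1.17×10^5, ε/D = 6.15×10^-4, f = 0.02018, h_2 = f(L/D)V²/2g = 0.7913 m
Series → Q common, losses add: H = Σh = 8.205 m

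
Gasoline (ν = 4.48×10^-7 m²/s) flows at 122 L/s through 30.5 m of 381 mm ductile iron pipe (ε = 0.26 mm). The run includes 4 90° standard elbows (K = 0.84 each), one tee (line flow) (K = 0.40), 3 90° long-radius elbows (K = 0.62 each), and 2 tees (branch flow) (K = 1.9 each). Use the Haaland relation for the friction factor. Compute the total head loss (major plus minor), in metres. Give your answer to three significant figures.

V = 4Q/(πD²) = 1.070 m/s; V²/2g = 0.05836 m
Re = 9.10×10^5, ε/D = 6.82×10^-4 → f = 0.01835 (Haaland)
Major: h_f = f(L/D)·V²/2g = 0.01835·80.05·0.05836 = 0.08573 m
Minor: ΣK = 9.42; h_m = ΣK·V²/2g = 0.5498 m
Total H_L = 0.08573 + 0.5498 = 0.6355 m

H_L ≈ 0.636 m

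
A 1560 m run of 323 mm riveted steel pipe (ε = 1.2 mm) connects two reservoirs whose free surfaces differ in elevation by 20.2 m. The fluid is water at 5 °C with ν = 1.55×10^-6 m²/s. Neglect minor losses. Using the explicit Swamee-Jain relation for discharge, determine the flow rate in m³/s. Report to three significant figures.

Q ≈ 0.140 m³/s

Swamee-Jain (Type II): Q = -0.965·√(gD⁵h_f/L)·ln[ε/(3.7D) + √(3.17ν²L/(gD³h_f))]
√(gD⁵h_f/L) = √(9.81·0.323⁵·20.2/1560) = 0.02113
ε/(3.7D) = 0.00100; √(3.17ν²L/(gD³h_f)) = 4.22×10^-5
Q = -0.965·0.02113·ln(0.001046) = 0.1399 m³/s
Check: V = 1.71 m/s, Re = 3.56×10^5, f = 0.02827, h_f = 20.3 m ≈ 20.2 m ✓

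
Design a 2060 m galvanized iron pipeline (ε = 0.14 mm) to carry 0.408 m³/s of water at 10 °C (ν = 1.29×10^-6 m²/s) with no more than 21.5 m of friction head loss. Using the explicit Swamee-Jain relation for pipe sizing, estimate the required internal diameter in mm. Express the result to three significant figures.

Swamee-Jain (Type III): D = 0.66·[ε^1.25·(LQ²/(gh_f))^4.75 + ν·Q^9.4·(L/(gh_f))^5.2]^0.04
LQ²/(gh_f) = 1.626; L/(gh_f) = 9.767
Term 1 = ε^1.25·(…)^4.75 = 1.53×10^-4; Term 2 = ν·Q^9.4·(…)^5.2 = 3.96×10^-5
D = 0.66·(1.53×10^-4 + 3.96×10^-5)^0.04 = 0.4688 m = 469 mm
Check: V = 2.36 m/s, Re = 8.59×10^5, f = 0.01585, h_f = 19.8 m ≈ 21.5 m ✓

D ≈ 469 mm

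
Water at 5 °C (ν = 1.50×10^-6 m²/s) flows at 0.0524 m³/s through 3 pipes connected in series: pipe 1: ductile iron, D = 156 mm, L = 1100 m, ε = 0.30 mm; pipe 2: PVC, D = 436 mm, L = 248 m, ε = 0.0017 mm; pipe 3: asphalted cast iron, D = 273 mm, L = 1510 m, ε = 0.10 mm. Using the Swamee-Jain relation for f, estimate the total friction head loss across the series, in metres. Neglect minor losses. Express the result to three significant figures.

H ≈ 69.0 m

Pipe 1: V = 2.742 m/s, Re = 2.85×10^5, ε/D = 0.00192, f = 0.02398, h_1 = f(L/D)V²/2g = 64.77 m
Pipe 2: V = 0.3510 m/s, Re = 1.02×10^5, ε/D = 3.90×10^-6, f = 0.01781, h_2 = f(L/D)V²/2g = 0.06361 m
Pipe 3: V = 0.8952 m/s, Re = 1.63×10^5, ε/D = 3.66×10^-4, f = 0.01861, h_3 = f(L/D)V²/2g = 4.203 m
Series → Q common, losses add: H = Σh = 69.04 m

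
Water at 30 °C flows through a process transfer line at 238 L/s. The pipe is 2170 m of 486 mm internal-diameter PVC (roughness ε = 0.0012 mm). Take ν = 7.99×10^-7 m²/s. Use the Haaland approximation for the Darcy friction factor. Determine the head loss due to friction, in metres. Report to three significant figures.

V = 4Q/(πD²) = 4·0.238/(π·0.486²) = 1.283 m/s
Re = VD/ν = 1.283·0.486/7.99×10^-7 = 7.80×10^5 → turbulent
ε/D = 0.0012/486 = 2.47×10^-6
Haaland: f = 0.01212
h_f = f(L/D)V²/(2g) = 0.01212·(2170/0.486)·1.283²/(2·9.81) = 4.539 m

h_f ≈ 4.54 m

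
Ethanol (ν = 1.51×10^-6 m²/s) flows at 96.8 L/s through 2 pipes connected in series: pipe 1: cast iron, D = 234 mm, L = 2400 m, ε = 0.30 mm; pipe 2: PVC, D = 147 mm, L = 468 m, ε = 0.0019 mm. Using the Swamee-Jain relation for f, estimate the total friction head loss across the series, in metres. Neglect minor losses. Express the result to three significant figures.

H ≈ 127 m

Pipe 1: V = 2.251 m/s, Re = 3.49×10^5, ε/D = 0.00128, f = 0.02173, h_1 = f(L/D)V²/2g = 57.55 m
Pipe 2: V = 5.704 m/s, Re = 5.55×10^5, ε/D = 1.29×10^-5, f = 0.01307, h_2 = f(L/D)V²/2g = 68.99 m
Series → Q common, losses add: H = Σh = 126.5 m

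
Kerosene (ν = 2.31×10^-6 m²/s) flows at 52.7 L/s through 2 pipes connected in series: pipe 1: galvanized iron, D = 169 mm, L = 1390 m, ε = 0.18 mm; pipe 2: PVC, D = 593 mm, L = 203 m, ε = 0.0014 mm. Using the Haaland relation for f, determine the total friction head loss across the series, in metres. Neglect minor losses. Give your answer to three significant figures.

H ≈ 49.4 m

Pipe 1: V = 2.349 m/s, Re = 1.72×10^5, ε/D = 0.00107, f = 0.02135, h_1 = f(L/D)V²/2g = 49.39 m
Pipe 2: V = 0.1908 m/s, Re = 4.90×10^4, ε/D = 2.36×10^-6, f = 0.02081, h_2 = f(L/D)V²/2g = 0.01322 m
Series → Q common, losses add: H = Σh = 49.40 m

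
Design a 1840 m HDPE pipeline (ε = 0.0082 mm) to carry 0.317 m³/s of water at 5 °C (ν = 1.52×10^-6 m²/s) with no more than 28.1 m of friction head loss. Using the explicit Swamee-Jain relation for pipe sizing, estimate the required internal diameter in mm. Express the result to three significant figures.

Swamee-Jain (Type III): D = 0.66·[ε^1.25·(LQ²/(gh_f))^4.75 + ν·Q^9.4·(L/(gh_f))^5.2]^0.04
LQ²/(gh_f) = 0.6708; L/(gh_f) = 6.675
Term 1 = ε^1.25·(…)^4.75 = 6.58×10^-8; Term 2 = ν·Q^9.4·(…)^5.2 = 6.01×10^-7
D = 0.66·(6.58×10^-8 + 6.01×10^-7)^0.04 = 0.3737 m = 374 mm
Check: V = 2.89 m/s, Re = 7.11×10^5, f = 0.01273, h_f = 26.7 m ≈ 28.1 m ✓

D ≈ 374 mm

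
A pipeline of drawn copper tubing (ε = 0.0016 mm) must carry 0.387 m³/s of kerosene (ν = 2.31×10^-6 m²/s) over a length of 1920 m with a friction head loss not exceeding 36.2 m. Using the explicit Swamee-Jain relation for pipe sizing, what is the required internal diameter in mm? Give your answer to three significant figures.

D ≈ 391 mm

Swamee-Jain (Type III): D = 0.66·[ε^1.25·(LQ²/(gh_f))^4.75 + ν·Q^9.4·(L/(gh_f))^5.2]^0.04
LQ²/(gh_f) = 0.8097; L/(gh_f) = 5.407
Term 1 = ε^1.25·(…)^4.75 = 2.09×10^-8; Term 2 = ν·Q^9.4·(…)^5.2 = 1.99×10^-6
D = 0.66·(2.09×10^-8 + 1.99×10^-6)^0.04 = 0.3906 m = 391 mm
Check: V = 3.23 m/s, Re = 5.46×10^5, f = 0.01296, h_f = 33.9 m ≈ 36.2 m ✓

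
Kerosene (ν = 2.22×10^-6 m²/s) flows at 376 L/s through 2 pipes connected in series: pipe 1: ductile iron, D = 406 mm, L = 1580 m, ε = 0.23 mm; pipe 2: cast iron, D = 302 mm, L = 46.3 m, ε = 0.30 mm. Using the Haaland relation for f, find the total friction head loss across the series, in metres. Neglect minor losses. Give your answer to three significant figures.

H ≈ 34.3 m

Pipe 1: V = 2.904 m/s, Re = 5.31×10^5, ε/D = 5.67×10^-4, f = 0.01794, h_1 = f(L/D)V²/2g = 30.02 m
Pipe 2: V = 5.249 m/s, Re = 7.14×10^5, ε/D = 9.93×10^-4, f = 0.02001, h_2 = f(L/D)V²/2g = 4.309 m
Series → Q common, losses add: H = Σh = 34.33 m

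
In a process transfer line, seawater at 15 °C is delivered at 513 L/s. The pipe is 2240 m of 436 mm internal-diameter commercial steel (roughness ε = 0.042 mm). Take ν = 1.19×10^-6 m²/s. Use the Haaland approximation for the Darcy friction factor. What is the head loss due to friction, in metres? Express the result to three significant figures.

h_f ≈ 40.3 m

V = 4Q/(πD²) = 4·0.513/(π·0.436²) = 3.436 m/s
Re = VD/ν = 3.436·0.436/1.19×10^-6 = 1.26×10^6 → turbulent
ε/D = 0.042/436 = 9.63×10^-5
Haaland: f = 0.01304
h_f = f(L/D)V²/(2g) = 0.01304·(2240/0.436)·3.436²/(2·9.81) = 40.31 m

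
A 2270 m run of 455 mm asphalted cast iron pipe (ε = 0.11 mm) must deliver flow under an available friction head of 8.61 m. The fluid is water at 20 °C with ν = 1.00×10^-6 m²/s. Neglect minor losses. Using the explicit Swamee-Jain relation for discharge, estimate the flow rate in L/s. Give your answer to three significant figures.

Q ≈ 241 L/s

Swamee-Jain (Type II): Q = -0.965·√(gD⁵h_f/L)·ln[ε/(3.7D) + √(3.17ν²L/(gD³h_f))]
√(gD⁵h_f/L) = √(9.81·0.455⁵·8.61/2270) = 0.02694
ε/(3.7D) = 6.53×10^-5; √(3.17ν²L/(gD³h_f)) = 3.01×10^-5
Q = -0.965·0.02694·ln(9.541×10^-5) = 0.2406 m³/s
Check: V = 1.48 m/s, Re = 6.73×10^5, f = 0.01556, h_f = 8.66 m ≈ 8.61 m ✓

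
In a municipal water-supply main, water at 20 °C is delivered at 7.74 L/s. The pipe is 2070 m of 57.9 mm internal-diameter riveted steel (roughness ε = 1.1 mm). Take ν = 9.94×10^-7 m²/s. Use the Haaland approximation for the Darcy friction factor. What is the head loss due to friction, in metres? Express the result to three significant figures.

h_f ≈ 756 m

V = 4Q/(πD²) = 4·0.00774/(π·0.0579²) = 2.940 m/s
Re = VD/ν = 2.940·0.0579/9.94×10^-7 = 1.71×10^5 → turbulent
ε/D = 1.1/57.9 = 0.0190
Haaland: f = 0.04802
h_f = f(L/D)V²/(2g) = 0.04802·(2070/0.0579)·2.940²/(2·9.81) = 756.1 m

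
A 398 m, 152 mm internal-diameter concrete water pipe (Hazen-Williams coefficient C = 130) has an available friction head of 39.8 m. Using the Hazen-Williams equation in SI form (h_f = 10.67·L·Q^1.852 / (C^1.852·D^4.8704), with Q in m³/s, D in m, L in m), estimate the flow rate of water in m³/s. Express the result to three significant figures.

Rearranging: Q = [h_f·C^1.852·D^4.8704 / (10.67·L)]^(1/1.852)
Q = [39.8·130^1.852·0.152^4.8704 / (10.67·398)]^0.540 = 0.07366 m³/s

Q ≈ 0.0737 m³/s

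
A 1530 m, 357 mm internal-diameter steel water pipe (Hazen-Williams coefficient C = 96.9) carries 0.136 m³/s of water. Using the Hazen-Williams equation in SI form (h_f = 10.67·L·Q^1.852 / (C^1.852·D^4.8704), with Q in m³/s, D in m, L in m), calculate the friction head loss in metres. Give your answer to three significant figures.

h_f = 10.67·1530·0.136^1.852 / (96.9^1.852·0.357^4.8704) = 12.83 m

h_f ≈ 12.8 m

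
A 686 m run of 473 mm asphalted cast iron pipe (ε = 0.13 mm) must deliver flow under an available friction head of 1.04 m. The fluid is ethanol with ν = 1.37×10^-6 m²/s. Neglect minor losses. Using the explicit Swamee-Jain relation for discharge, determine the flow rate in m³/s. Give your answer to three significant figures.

Swamee-Jain (Type II): Q = -0.965·√(gD⁵h_f/L)·ln[ε/(3.7D) + √(3.17ν²L/(gD³h_f))]
√(gD⁵h_f/L) = √(9.81·0.473⁵·1.04/686) = 0.01876
ε/(3.7D) = 7.43×10^-5; √(3.17ν²L/(gD³h_f)) = 6.15×10^-5
Q = -0.965·0.01876·ln(1.358×10^-4) = 0.1612 m³/s
Check: V = 0.918 m/s, Re = 3.17×10^5, f = 0.01679, h_f = 1.05 m ≈ 1.04 m ✓

Q ≈ 0.161 m³/s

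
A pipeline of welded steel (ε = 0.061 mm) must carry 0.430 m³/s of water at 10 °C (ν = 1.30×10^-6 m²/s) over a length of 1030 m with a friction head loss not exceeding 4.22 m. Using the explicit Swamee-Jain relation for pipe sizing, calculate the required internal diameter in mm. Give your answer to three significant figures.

Swamee-Jain (Type III): D = 0.66·[ε^1.25·(LQ²/(gh_f))^4.75 + ν·Q^9.4·(L/(gh_f))^5.2]^0.04
LQ²/(gh_f) = 4.600; L/(gh_f) = 24.88
Term 1 = ε^1.25·(…)^4.75 = 0.00758; Term 2 = ν·Q^9.4·(…)^5.2 = 0.00845
D = 0.66·(0.00758 + 0.00845)^0.04 = 0.5594 m = 559 mm
Check: V = 1.75 m/s, Re = 7.53×10^5, f = 0.01398, h_f = 4.01 m ≈ 4.22 m ✓

D ≈ 559 mm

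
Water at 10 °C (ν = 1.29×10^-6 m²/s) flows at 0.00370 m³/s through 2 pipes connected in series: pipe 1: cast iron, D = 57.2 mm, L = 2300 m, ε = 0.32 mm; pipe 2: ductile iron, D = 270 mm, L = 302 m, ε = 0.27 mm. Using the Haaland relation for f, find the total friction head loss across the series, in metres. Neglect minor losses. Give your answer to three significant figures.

H ≈ 139 m

Pipe 1: V = 1.440 m/s, Re = 6.38×10^4, ε/D = 0.00559, f = 0.03272, h_1 = f(L/D)V²/2g = 139.0 m
Pipe 2: V = 0.06462 m/s, Re = 1.35×10^4, ε/D = 0.00100, f = 0.02999, h_2 = f(L/D)V²/2g = 0.007141 m
Series → Q common, losses add: H = Σh = 139.0 m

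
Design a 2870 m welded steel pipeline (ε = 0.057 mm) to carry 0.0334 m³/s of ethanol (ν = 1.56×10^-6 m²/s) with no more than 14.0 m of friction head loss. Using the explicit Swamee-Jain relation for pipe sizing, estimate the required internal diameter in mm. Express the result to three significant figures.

D ≈ 206 mm

Swamee-Jain (Type III): D = 0.66·[ε^1.25·(LQ²/(gh_f))^4.75 + ν·Q^9.4·(L/(gh_f))^5.2]^0.04
LQ²/(gh_f) = 0.02331; L/(gh_f) = 20.90
Term 1 = ε^1.25·(…)^4.75 = 8.73×10^-14; Term 2 = ν·Q^9.4·(…)^5.2 = 1.52×10^-13
D = 0.66·(8.73×10^-14 + 1.52×10^-13)^0.04 = 0.2064 m = 206 mm
Check: V = 0.998 m/s, Re = 1.32×10^5, f = 0.01861, h_f = 13.1 m ≈ 14.0 m ✓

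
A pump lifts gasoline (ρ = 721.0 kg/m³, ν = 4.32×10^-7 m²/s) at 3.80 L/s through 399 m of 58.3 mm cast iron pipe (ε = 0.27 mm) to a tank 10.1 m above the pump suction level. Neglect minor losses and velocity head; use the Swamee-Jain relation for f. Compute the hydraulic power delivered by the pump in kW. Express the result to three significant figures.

P_hyd ≈ 0.849 kW

V = 4Q/(πD²) = 1.423 m/s; Re = 1.92×10^5; ε/D = 0.00463; f = 0.03038
h_f = f(L/D)V²/2g = 21.47 m
Total head H = z + h_f = 10.1 + 21.47 = 31.57 m
P_hyd = ρgQH = 721.0·9.81·0.00380·31.57 = 0.8485 kW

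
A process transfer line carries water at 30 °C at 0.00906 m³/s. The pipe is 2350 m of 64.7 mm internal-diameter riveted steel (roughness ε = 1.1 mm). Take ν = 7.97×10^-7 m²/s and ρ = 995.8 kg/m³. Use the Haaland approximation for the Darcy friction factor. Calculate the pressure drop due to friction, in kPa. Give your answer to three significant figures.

V = 4Q/(πD²) = 4·0.00906/(π·0.0647²) = 2.756 m/s
Re = VD/ν = 2.756·0.0647/7.97×10^-7 = 2.24×10^5 → turbulent
ε/D = 1.1/64.7 = 0.0170
Haaland: f = 0.04602
h_f = f(L/D)V²/(2g) = 0.04602·(2350/0.0647)·2.756²/(2·9.81) = 647.0 m
Δp = ρg·h_f = 995.8·9.81·647.0 = 6320 kPa

Δp ≈ 6320 kPa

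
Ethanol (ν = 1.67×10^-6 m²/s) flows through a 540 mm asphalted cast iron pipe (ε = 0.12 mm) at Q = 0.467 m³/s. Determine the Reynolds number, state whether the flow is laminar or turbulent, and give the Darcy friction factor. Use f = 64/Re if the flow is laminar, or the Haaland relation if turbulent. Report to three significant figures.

Re ≈ 6.59×10^5; turbulent; f ≈ 0.0152

V = 4Q/(πD²) = 2.039 m/s
Re = VD/ν = 2.039·0.540/1.67×10^-6 = 6.59×10^5
Re > 4000 → turbulent; ε/D = 2.22×10^-4
Haaland: f = 0.01519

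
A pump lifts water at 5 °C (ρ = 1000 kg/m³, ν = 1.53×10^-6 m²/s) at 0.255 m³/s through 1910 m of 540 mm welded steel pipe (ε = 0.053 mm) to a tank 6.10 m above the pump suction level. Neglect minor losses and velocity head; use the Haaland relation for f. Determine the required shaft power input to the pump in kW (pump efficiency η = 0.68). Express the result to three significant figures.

V = 4Q/(πD²) = 1.113 m/s; Re = 3.93×10^5; ε/D = 9.81×10^-5; f = 0.01467
h_f = f(L/D)V²/2g = 3.278 m
Total head H = z + h_f = 6.10 + 3.278 = 9.378 m
P_hyd = ρgQH = 1000·9.81·0.255·9.378 = 23.46 kW
P_shaft = P_hyd/η = 23.46/0.68 = 34.50 kW

P_shaft ≈ 34.5 kW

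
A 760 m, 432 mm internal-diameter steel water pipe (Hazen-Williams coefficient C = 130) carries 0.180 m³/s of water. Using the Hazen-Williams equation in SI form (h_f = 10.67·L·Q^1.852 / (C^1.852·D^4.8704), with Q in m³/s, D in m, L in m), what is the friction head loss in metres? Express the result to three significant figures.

h_f = 10.67·760·0.180^1.852 / (130^1.852·0.432^4.8704) = 2.455 m

h_f ≈ 2.46 m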